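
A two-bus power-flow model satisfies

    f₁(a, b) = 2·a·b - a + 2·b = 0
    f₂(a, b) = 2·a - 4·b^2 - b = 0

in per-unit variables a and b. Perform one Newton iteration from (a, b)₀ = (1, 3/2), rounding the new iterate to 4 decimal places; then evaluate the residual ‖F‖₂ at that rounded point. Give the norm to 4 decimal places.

At (1, 3/2): F = (5.0000, -8.5000).
Jacobian J = [[2·b - 1, 2·a + 2], [2, -8·b - 1]].
At the point, J = [[2.0000, 4.0000], [2.0000, -13.0000]] (det J = -34.0000).
Solving J·Δ = −F gives Δ = (-0.9118, -0.7941).
Then the next iterate is (a, b)₁ = (0.0882, 0.7059).
Re-evaluating at (0.0882, 0.7059): F = (1.448121, -2.522679), so ‖F‖₂ = 2.9088.

2.9088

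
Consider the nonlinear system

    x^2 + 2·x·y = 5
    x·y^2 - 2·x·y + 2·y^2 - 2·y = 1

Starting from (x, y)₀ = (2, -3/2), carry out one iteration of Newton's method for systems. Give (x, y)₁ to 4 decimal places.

At (2, -3/2): F = (-7.0000, 17.0000).
Jacobian J = [[2·x + 2·y, 2·x], [y^2 - 2·y, 2·x·y - 2·x + 4·y - 2]].
At the point, J = [[1.0000, 4.0000], [5.2500, -18.0000]] (det J = -39.0000).
Solving J·Δ = −F gives Δ = (1.4872, 1.3782).
Then the next iterate is (x, y)₁ = (3.4872, -0.1218).

(3.4872, -0.1218)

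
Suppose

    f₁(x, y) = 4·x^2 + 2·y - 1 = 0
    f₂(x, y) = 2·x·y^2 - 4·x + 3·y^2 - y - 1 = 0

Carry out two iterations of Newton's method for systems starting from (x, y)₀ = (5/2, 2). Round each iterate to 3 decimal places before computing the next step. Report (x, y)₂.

At (5/2, 2): F = (28.000, 19.000).
Jacobian J = [[8·x, 2], [2·y^2 - 4, 4·x·y + 6·y - 1]].
At the point, J = [[20.000, 2.000], [4.000, 31.000]] (det J = 612.000).
Solving J·Δ = −F gives Δ = (-1.356, -0.438).
Then the next iterate is (x, y)₁ = (1.144, 1.562).
Round to (1.144, 1.562) and repeat: F = (7.35894, 5.76390), J = [[9.152, 2.000], [0.87969, 15.51971]].
Δ = (-0.732, -0.330), so (x, y)₂ = (0.412, 1.232).

(0.412, 1.232)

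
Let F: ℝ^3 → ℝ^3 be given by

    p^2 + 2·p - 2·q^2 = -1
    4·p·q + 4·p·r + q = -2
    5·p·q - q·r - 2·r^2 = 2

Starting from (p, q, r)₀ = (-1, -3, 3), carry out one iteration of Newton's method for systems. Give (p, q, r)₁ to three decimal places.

(-0.708, -1.500, 1.625)

At (-1, -3, 3): F = (-18.000, -1.000, 4.000).
Jacobian J = [[2·p + 2, -4·q, 0], [4·q + 4·r, 4·p + 1, 4·p], [5·q, 5·p - r, -q - 4·r]].
At the point, J = [[0.000, 12.000, 0.000], [0.000, -3.000, -4.000], [-15.000, -8.000, -9.000]] (det J = 720.000).
Solving J·Δ = −F gives Δ = (0.292, 1.500, -1.375).
Then the next iterate is (p, q, r)₁ = (-0.708, -1.500, 1.625).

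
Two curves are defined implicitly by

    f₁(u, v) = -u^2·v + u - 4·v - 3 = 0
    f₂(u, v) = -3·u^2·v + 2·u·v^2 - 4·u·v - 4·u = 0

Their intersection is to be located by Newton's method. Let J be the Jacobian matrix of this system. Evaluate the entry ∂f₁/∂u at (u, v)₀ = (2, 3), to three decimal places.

-11.000

∂f₁/∂u = -2·u·v + 1.
At (2, 3) this is -11.000.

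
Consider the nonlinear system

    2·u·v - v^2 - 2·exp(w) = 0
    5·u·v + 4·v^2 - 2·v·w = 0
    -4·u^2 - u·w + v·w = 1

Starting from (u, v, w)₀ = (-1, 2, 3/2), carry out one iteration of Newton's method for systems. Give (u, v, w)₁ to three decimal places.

At (-1, 2, 3/2): F = (-16.96338, 0.000, -0.500).
Jacobian J = [[2·v, 2·u - 2·v, -2·exp(w)], [5·v, 5·u + 8·v - 2·w, -2·v], [-8·u - w, w, -u + v]].
At the point, J = [[4.000, -6.000, -8.96338], [10.000, 8.000, -4.000], [6.500, 1.500, 3.000]] (det J = 787.64499).
Solving J·Δ = −F gives Δ = (0.707, -1.253, -0.738).
Then the next iterate is (u, v, w)₁ = (-0.293, 0.747, 0.762).

(-0.293, 0.747, 0.762)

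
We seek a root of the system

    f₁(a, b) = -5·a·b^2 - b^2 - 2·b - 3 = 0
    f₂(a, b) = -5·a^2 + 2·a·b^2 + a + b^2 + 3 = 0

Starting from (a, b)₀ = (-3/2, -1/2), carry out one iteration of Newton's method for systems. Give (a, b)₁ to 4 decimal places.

At (-3/2, -1/2): F = (-0.3750, -10.2500).
Jacobian J = [[-5·b^2, -10·a·b - 2·b - 2], [-10·a + 2·b^2 + 1, 4·a·b + 2·b]].
At the point, J = [[-1.2500, -8.5000], [16.5000, 2.0000]] (det J = 137.7500).
Solving J·Δ = −F gives Δ = (0.6379, -0.1379).
Then the next iterate is (a, b)₁ = (-0.8621, -0.6379).

(-0.8621, -0.6379)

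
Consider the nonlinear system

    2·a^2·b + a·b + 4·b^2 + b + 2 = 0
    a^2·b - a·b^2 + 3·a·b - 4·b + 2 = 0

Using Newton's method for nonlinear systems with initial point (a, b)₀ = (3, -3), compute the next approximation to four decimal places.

At (3, -3): F = (-28.0000, -67.0000).
Jacobian J = [[4·a·b + b, 2·a^2 + a + 8·b + 1], [2·a·b - b^2 + 3·b, a^2 - 2·a·b + 3·a - 4]].
At the point, J = [[-39.0000, -2.0000], [-36.0000, 32.0000]] (det J = -1320.0000).
Solving J·Δ = −F gives Δ = (-0.7803, 1.2159).
Then the next iterate is (a, b)₁ = (2.2197, -1.7841).

(2.2197, -1.7841)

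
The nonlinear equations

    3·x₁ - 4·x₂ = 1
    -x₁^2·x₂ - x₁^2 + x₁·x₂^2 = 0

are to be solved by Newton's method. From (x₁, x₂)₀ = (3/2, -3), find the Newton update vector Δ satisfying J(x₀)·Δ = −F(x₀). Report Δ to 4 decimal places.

At (3/2, -3): F = (15.5000, 18.0000).
Jacobian J = [[3, -4], [-2·x₁·x₂ - 2·x₁ + x₂^2, -x₁^2 + 2·x₁·x₂]].
At the point, J = [[3.0000, -4.0000], [15.0000, -11.2500]] (det J = 26.2500).
Solving J·Δ = −F gives Δ = (3.9000, 6.8000).

(3.9000, 6.8000)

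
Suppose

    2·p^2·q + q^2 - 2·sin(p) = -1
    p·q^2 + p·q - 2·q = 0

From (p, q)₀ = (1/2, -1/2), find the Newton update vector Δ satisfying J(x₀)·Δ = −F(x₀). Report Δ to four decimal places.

At (1/2, -1/2): F = (0.041149, 0.8750).
Jacobian J = [[4·p·q - 2·cos(p), 2·p^2 + 2·q], [q^2 + q, 2·p·q + p - 2]].
At the point, J = [[-2.755165, -0.5000], [-0.2500, -2.0000]] (det J = 5.385330).
Solving J·Δ = −F gives Δ = (-0.0660, 0.4457).

(-0.0660, 0.4457)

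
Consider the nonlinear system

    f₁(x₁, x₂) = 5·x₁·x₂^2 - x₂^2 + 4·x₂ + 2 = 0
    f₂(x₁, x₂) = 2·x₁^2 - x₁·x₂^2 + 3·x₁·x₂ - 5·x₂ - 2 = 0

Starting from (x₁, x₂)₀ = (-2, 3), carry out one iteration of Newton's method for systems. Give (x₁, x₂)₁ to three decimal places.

At (-2, 3): F = (-85.000, -9.000).
Jacobian J = [[5·x₂^2, 10·x₁·x₂ - 2·x₂ + 4], [4·x₁ - x₂^2 + 3·x₂, -2·x₁·x₂ + 3·x₁ - 5]].
At the point, J = [[45.000, -62.000], [-8.000, 1.000]] (det J = -451.000).
Solving J·Δ = −F gives Δ = (-1.426, -2.406).
Then the next iterate is (x₁, x₂)₁ = (-3.426, 0.594).

(-3.426, 0.594)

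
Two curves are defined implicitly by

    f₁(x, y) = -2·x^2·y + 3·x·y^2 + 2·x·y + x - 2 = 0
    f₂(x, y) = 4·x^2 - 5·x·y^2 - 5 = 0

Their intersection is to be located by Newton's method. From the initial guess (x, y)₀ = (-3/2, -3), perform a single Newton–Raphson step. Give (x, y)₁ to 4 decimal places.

(-1.0419, -1.9914)

At (-3/2, -3): F = (-21.5000, 71.5000).
Jacobian J = [[-4·x·y + 3·y^2 + 2·y + 1, -2·x^2 + 6·x·y + 2·x], [8·x - 5·y^2, -10·x·y]].
At the point, J = [[4.0000, 19.5000], [-57.0000, -45.0000]] (det J = 931.5000).
Solving J·Δ = −F gives Δ = (0.4581, 1.0086).
Then the next iterate is (x, y)₁ = (-1.0419, -1.9914).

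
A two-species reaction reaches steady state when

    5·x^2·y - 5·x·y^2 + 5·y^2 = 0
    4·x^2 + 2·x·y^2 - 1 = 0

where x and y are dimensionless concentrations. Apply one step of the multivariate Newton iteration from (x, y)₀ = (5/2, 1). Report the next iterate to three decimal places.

At (5/2, 1): F = (23.750, 29.000).
Jacobian J = [[10·x·y - 5·y^2, 5·x^2 - 10·x·y + 10·y], [8·x + 2·y^2, 4·x·y]].
At the point, J = [[20.000, 16.250], [22.000, 10.000]] (det J = -157.500).
Solving J·Δ = −F gives Δ = (-1.484, 0.365).
Then the next iterate is (x, y)₁ = (1.016, 1.365).

(1.016, 1.365)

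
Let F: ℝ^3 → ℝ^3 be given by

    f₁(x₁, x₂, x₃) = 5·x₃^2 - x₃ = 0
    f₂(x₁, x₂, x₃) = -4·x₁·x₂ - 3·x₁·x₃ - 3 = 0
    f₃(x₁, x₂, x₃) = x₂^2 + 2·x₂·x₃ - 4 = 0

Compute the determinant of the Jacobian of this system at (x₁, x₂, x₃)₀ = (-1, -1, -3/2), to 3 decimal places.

680.000

J = [[0, 0, 10·x₃ - 1], [-4·x₂ - 3·x₃, -4·x₁, -3·x₁], [0, 2·x₂ + 2·x₃, 2·x₂]].
At the point, J = [[0.000, 0.000, -16.000], [8.500, 4.000, 3.000], [0.000, -5.000, -2.000]].
det J = 680.000.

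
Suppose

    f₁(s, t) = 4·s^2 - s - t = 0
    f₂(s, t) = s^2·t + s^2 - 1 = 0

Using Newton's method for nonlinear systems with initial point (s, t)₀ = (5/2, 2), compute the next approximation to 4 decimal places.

(1.4093, 1.7776)

At (5/2, 2): F = (20.5000, 17.7500).
Jacobian J = [[8·s - 1, -1], [2·s·t + 2·s, s^2]].
At the point, J = [[19.0000, -1.0000], [15.0000, 6.2500]] (det J = 133.7500).
Solving J·Δ = −F gives Δ = (-1.0907, -0.2224).
Then the next iterate is (s, t)₁ = (1.4093, 1.7776).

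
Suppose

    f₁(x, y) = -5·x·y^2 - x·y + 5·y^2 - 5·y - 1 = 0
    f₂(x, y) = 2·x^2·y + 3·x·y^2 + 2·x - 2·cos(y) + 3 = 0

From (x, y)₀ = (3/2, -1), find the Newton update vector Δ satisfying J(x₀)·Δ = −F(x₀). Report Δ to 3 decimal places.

(0.481, 0.718)

At (3/2, -1): F = (3.000, 4.91940).
Jacobian J = [[-5·y^2 - y, -10·x·y - x + 10·y - 5], [4·x·y + 3·y^2 + 2, 2·x^2 + 6·x·y + 2·sin(y)]].
At the point, J = [[-4.000, -1.500], [-1.000, -6.18294]] (det J = 23.23177).
Solving J·Δ = −F gives Δ = (0.481, 0.718).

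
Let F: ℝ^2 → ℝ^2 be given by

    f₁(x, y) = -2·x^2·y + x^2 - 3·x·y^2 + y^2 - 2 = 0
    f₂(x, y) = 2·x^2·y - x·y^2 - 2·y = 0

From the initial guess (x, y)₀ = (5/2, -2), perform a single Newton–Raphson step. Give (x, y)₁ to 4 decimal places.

(1.6785, -1.4496)

At (5/2, -2): F = (3.2500, -31.0000).
Jacobian J = [[-4·x·y + 2·x - 3·y^2, -2·x^2 - 6·x·y + 2·y], [4·x·y - y^2, 2·x^2 - 2·x·y - 2]].
At the point, J = [[13.0000, 13.5000], [-24.0000, 20.5000]] (det J = 590.5000).
Solving J·Δ = −F gives Δ = (-0.8215, 0.5504).
Then the next iterate is (x, y)₁ = (1.6785, -1.4496).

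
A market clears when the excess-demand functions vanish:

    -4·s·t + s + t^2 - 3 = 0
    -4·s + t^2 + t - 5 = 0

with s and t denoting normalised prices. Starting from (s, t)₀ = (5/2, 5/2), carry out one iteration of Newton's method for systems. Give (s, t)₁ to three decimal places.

At (5/2, 5/2): F = (-19.250, -6.250).
Jacobian J = [[-4·t + 1, -4·s + 2·t], [-4, 2·t + 1]].
At the point, J = [[-9.000, -5.000], [-4.000, 6.000]] (det J = -74.000).
Solving J·Δ = −F gives Δ = (-1.983, -0.280).
Then the next iterate is (s, t)₁ = (0.517, 2.220).

(0.517, 2.220)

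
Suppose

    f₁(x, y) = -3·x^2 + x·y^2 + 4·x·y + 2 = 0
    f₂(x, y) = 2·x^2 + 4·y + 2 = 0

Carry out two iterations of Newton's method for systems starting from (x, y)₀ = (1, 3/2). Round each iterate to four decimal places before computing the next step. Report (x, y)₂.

At (1, 3/2): F = (7.2500, 10.0000).
Jacobian J = [[-6·x + y^2 + 4·y, 2·x·y + 4·x], [4·x, 4]].
At the point, J = [[2.2500, 7.0000], [4.0000, 4.0000]] (det J = -19.0000).
Solving J·Δ = −F gives Δ = (-2.1579, -0.3421).
Then the next iterate is (x, y)₁ = (-1.1579, 1.1579).
Round to (-1.1579, 1.1579) and repeat: F = (-8.937561, 9.313065), J = [[12.919732, -7.313065], [-4.6316, 4.0000]].
Δ = (-1.8170, -4.4322), so (x, y)₂ = (-2.9749, -3.2743).

(-2.9749, -3.2743)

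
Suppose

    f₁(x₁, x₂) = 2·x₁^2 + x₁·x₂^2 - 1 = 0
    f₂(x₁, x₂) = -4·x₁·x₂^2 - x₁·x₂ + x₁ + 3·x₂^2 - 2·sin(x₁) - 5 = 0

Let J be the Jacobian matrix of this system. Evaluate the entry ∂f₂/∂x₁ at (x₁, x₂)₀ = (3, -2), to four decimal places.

∂f₂/∂x₁ = -4·x₂^2 - x₂ - 2·cos(x₁) + 1.
At (3, -2) this is -11.0200.

-11.0200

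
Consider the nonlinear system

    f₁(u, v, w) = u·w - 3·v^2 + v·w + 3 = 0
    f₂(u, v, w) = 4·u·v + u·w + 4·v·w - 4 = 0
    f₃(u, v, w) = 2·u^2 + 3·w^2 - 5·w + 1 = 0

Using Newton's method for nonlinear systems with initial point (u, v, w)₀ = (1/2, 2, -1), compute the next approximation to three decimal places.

(0.468, 1.283, -0.142)

At (1/2, 2, -1): F = (-11.500, -8.500, 9.500).
Jacobian J = [[w, -6·v + w, u + v], [4·v + w, 4·u + 4·w, u + 4·v], [4·u, 0, 6·w - 5]].
At the point, J = [[-1.000, -13.000, 2.500], [7.000, -2.000, 8.500], [2.000, 0.000, -11.000]] (det J = -1234.000).
Solving J·Δ = −F gives Δ = (-0.032, -0.717, 0.858).
Then the next iterate is (u, v, w)₁ = (0.468, 1.283, -0.142).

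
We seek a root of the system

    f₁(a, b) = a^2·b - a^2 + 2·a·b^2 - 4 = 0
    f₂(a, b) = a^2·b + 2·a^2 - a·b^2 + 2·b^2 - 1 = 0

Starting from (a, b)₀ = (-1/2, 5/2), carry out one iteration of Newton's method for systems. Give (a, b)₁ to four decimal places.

(0.0729, 1.7477)

At (-1/2, 5/2): F = (-9.8750, 15.7500).
Jacobian J = [[2·a·b - 2·a + 2·b^2, a^2 + 4·a·b], [2·a·b + 4·a - b^2, a^2 - 2·a·b + 4·b]].
At the point, J = [[11.0000, -4.7500], [-10.7500, 12.7500]] (det J = 89.1875).
Solving J·Δ = −F gives Δ = (0.5729, -0.7523).
Then the next iterate is (a, b)₁ = (0.0729, 1.7477).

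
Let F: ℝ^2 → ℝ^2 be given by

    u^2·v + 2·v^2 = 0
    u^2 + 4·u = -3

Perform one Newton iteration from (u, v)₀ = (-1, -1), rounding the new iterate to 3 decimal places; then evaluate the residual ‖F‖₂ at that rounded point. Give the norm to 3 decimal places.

At (-1, -1): F = (1.000, 0.000).
Jacobian J = [[2·u·v, u^2 + 4·v], [2·u + 4, 0]].
At the point, J = [[2.000, -3.000], [2.000, 0.000]] (det J = 6.000).
Solving J·Δ = −F gives Δ = (0.000, 0.333).
Then the next iterate is (u, v)₁ = (-1.000, -0.667).
Re-evaluating at (-1.000, -0.667): F = (0.22278, 0.000), so ‖F‖₂ = 0.223.

0.223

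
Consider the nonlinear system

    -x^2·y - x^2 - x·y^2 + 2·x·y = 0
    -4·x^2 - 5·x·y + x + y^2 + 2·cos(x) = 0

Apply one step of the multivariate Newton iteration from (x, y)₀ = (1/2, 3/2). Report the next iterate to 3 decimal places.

(0.467, 1.243)

At (1/2, 3/2): F = (-0.250, -0.24483).
Jacobian J = [[-2·x·y - 2·x - y^2 + 2·y, -x^2 - 2·x·y + 2·x], [-8·x - 5·y - 2·sin(x) + 1, -5·x + 2·y]].
At the point, J = [[-1.750, -0.750], [-11.45885, 0.500]] (det J = -9.46914).
Solving J·Δ = −F gives Δ = (-0.033, -0.257).
Then the next iterate is (x, y)₁ = (0.467, 1.243).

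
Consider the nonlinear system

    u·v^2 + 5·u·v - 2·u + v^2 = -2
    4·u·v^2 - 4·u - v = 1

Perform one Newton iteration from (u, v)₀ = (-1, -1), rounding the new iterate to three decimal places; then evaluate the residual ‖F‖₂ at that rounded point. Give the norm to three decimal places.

At (-1, -1): F = (9.000, 0.000).
Jacobian J = [[v^2 + 5·v - 2, 2·u·v + 5·u + 2·v], [4·v^2 - 4, 8·u·v - 1]].
At the point, J = [[-6.000, -5.000], [0.000, 7.000]] (det J = -42.000).
Solving J·Δ = −F gives Δ = (1.500, 0.000).
Then the next iterate is (u, v)₁ = (0.500, -1.000).
Re-evaluating at (0.500, -1.000): F = (0.000, 0.000), so ‖F‖₂ = 0.000.

0.000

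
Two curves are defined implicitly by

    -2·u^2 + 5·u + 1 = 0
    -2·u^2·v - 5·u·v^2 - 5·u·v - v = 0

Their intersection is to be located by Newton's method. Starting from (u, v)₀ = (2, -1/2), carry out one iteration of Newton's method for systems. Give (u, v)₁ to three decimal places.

(3.000, 0.861)

At (2, -1/2): F = (3.000, 7.000).
Jacobian J = [[-4·u + 5, 0], [-4·u·v - 5·v^2 - 5·v, -2·u^2 - 10·u·v - 5·u - 1]].
At the point, J = [[-3.000, 0.000], [5.250, -9.000]] (det J = 27.000).
Solving J·Δ = −F gives Δ = (1.000, 1.361).
Then the next iterate is (u, v)₁ = (3.000, 0.861).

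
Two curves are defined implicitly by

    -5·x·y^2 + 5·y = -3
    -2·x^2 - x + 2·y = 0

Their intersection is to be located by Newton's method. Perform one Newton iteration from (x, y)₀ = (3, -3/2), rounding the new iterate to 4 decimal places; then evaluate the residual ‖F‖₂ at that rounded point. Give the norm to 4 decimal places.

At (3, -3/2): F = (-38.2500, -24.0000).
Jacobian J = [[-5·y^2, -10·x·y + 5], [-4·x - 1, 2]].
At the point, J = [[-11.2500, 50.0000], [-13.0000, 2.0000]] (det J = 627.5000).
Solving J·Δ = −F gives Δ = (-1.7904, 0.3622).
Then the next iterate is (x, y)₁ = (1.2096, -1.1378).
Re-evaluating at (1.2096, -1.1378): F = (-10.518673, -6.411464), so ‖F‖₂ = 12.3187.

12.3187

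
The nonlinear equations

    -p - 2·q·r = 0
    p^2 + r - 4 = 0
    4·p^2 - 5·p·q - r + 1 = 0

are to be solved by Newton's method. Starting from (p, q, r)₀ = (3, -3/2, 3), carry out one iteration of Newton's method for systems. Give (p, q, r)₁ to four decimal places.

At (3, -3/2, 3): F = (6.0000, 8.0000, 56.5000).
Jacobian J = [[-1, -2·r, -2·q], [2·p, 0, 1], [8·p - 5·q, -5·p, -1]].
At the point, J = [[-1.0000, -6.0000, 3.0000], [6.0000, 0.0000, 1.0000], [31.5000, -15.0000, -1.0000]] (det J = -510.0000).
Solving J·Δ = −F gives Δ = (-1.2882, 1.0794, -0.2706).
Then the next iterate is (p, q, r)₁ = (1.7118, -0.4206, 2.7294).

(1.7118, -0.4206, 2.7294)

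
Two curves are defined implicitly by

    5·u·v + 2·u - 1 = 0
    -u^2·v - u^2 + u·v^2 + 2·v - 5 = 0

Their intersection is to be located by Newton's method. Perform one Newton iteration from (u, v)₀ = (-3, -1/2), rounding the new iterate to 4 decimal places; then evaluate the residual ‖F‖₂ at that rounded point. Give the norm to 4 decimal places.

6.2341

At (-3, -1/2): F = (0.5000, -11.2500).
Jacobian J = [[5·v + 2, 5·u], [-2·u·v - 2·u + v^2, -u^2 + 2·u·v + 2]].
At the point, J = [[-0.5000, -15.0000], [3.2500, -4.0000]] (det J = 50.7500).
Solving J·Δ = −F gives Δ = (3.3645, -0.0788).
Then the next iterate is (u, v)₁ = (0.3645, -0.5788).
Re-evaluating at (0.3645, -0.5788): F = (-1.325863, -6.091450), so ‖F‖₂ = 6.2341.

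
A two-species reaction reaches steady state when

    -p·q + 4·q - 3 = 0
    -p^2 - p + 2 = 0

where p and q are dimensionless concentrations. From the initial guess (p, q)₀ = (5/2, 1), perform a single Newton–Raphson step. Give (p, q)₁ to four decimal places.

(1.3750, 1.2500)

At (5/2, 1): F = (-1.5000, -6.7500).
Jacobian J = [[-q, -p + 4], [-2·p - 1, 0]].
At the point, J = [[-1.0000, 1.5000], [-6.0000, 0.0000]] (det J = 9.0000).
Solving J·Δ = −F gives Δ = (-1.1250, 0.2500).
Then the next iterate is (p, q)₁ = (1.3750, 1.2500).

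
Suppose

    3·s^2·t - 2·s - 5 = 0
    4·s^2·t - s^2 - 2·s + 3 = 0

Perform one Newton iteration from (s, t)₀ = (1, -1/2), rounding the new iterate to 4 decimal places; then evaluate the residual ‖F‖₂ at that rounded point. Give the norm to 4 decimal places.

At (1, -1/2): F = (-8.5000, -2.0000).
Jacobian J = [[6·s·t - 2, 3·s^2], [8·s·t - 2·s - 2, 4·s^2]].
At the point, J = [[-5.0000, 3.0000], [-8.0000, 4.0000]] (det J = 4.0000).
Solving J·Δ = −F gives Δ = (7.0000, 14.5000).
Then the next iterate is (s, t)₁ = (8.0000, 14.0000).
Re-evaluating at (8.0000, 14.0000): F = (2667.0000, 3507.0000), so ‖F‖₂ = 4405.8981.

4405.8981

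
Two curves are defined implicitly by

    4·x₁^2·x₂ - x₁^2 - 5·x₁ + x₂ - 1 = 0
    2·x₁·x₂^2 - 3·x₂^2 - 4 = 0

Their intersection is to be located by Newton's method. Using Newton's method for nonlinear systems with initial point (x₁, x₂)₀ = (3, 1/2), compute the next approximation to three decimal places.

At (3, 1/2): F = (-6.500, -3.250).
Jacobian J = [[8·x₁·x₂ - 2·x₁ - 5, 4·x₁^2 + 1], [2·x₂^2, 4·x₁·x₂ - 6·x₂]].
At the point, J = [[1.000, 37.000], [0.500, 3.000]] (det J = -15.500).
Solving J·Δ = −F gives Δ = (6.500, 0.000).
Then the next iterate is (x₁, x₂)₁ = (9.500, 0.500).

(9.500, 0.500)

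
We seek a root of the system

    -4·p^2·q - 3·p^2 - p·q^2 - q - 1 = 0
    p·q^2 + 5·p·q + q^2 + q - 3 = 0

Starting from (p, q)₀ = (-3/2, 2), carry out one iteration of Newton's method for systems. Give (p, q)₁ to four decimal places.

At (-3/2, 2): F = (-21.7500, -18.0000).
Jacobian J = [[-8·p·q - 6·p - q^2, -4·p^2 - 2·p·q - 1], [q^2 + 5·q, 2·p·q + 5·p + 2·q + 1]].
At the point, J = [[29.0000, -4.0000], [14.0000, -8.5000]] (det J = -190.5000).
Solving J·Δ = −F gives Δ = (0.5925, -1.1417).
Then the next iterate is (p, q)₁ = (-0.9075, 0.8583).

(-0.9075, 0.8583)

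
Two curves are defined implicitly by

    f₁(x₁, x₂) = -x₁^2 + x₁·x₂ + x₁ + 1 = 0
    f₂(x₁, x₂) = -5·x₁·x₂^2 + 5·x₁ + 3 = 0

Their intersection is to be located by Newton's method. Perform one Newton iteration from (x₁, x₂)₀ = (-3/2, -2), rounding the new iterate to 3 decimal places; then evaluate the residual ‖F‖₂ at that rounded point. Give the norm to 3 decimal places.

At (-3/2, -2): F = (0.250, 25.500).
Jacobian J = [[-2·x₁ + x₂ + 1, x₁], [-5·x₂^2 + 5, -10·x₁·x₂]].
At the point, J = [[2.000, -1.500], [-15.000, -30.000]] (det J = -82.500).
Solving J·Δ = −F gives Δ = (0.373, 0.664).
Then the next iterate is (x₁, x₂)₁ = (-1.127, -1.336).
Re-evaluating at (-1.127, -1.336): F = (0.10854, 7.42289), so ‖F‖₂ = 7.424.

7.424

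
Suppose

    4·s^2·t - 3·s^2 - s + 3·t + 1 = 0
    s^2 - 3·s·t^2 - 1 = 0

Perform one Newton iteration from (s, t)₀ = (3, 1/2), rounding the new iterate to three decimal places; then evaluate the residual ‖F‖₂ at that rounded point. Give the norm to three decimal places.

At (3, 1/2): F = (-9.500, 5.750).
Jacobian J = [[8·s·t - 6·s - 1, 4·s^2 + 3], [2·s - 3·t^2, -6·s·t]].
At the point, J = [[-7.000, 39.000], [5.250, -9.000]] (det J = -141.750).
Solving J·Δ = −F gives Δ = (-0.979, 0.068).
Then the next iterate is (s, t)₁ = (2.021, 0.568).
Re-evaluating at (2.021, 0.568): F = (-2.29047, 1.12837), so ‖F‖₂ = 2.553.

2.553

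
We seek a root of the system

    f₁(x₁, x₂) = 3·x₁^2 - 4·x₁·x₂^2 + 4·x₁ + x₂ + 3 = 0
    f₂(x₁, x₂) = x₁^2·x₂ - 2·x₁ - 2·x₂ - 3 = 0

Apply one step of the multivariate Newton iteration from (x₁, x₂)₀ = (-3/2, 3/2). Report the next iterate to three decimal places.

(-1.480, 0.528)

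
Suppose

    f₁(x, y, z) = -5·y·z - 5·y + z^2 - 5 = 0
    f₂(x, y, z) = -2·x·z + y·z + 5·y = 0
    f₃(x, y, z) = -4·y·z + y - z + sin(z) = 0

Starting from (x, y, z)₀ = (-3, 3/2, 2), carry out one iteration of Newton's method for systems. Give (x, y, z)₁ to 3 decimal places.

(-0.275, -0.041, 1.892)

At (-3, 3/2, 2): F = (-23.500, 22.500, -11.59070).
Jacobian J = [[0, -5·z - 5, -5·y + 2·z], [-2·z, z + 5, -2·x + y], [0, -4·z + 1, -4·y + cos(z) - 1]].
At the point, J = [[0.000, -15.000, -3.500], [-4.000, 7.000, 7.500], [0.000, -7.000, -7.41615]] (det J = 346.96881).
Solving J·Δ = −F gives Δ = (2.725, -1.541, -0.108).
Then the next iterate is (x, y, z)₁ = (-0.275, -0.041, 1.892).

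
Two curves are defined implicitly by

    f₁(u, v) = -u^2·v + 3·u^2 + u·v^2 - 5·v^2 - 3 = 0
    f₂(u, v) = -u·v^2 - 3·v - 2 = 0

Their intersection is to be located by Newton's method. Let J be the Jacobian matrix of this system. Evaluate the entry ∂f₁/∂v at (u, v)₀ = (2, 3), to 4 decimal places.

-22.0000

∂f₁/∂v = -u^2 + 2·u·v - 10·v.
At (2, 3) this is -22.0000.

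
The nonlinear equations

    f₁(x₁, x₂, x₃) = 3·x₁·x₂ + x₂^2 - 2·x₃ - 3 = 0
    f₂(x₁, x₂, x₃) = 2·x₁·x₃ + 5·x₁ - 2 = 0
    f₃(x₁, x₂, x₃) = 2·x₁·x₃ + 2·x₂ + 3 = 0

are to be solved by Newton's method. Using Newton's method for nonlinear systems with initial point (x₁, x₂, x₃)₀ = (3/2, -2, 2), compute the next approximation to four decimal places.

At (3/2, -2, 2): F = (-12.0000, 11.5000, 5.0000).
Jacobian J = [[3·x₂, 3·x₁ + 2·x₂, -2], [2·x₃ + 5, 0, 2·x₁], [2·x₃, 2, 2·x₁]].
At the point, J = [[-6.0000, 0.5000, -2.0000], [9.0000, 0.0000, 3.0000], [4.0000, 2.0000, 3.0000]] (det J = -7.5000).
Solving J·Δ = −F gives Δ = (2.1667, 8.6667, -10.3333).
Then the next iterate is (x₁, x₂, x₃)₁ = (3.6667, 6.6667, -8.3333).

(3.6667, 6.6667, -8.3333)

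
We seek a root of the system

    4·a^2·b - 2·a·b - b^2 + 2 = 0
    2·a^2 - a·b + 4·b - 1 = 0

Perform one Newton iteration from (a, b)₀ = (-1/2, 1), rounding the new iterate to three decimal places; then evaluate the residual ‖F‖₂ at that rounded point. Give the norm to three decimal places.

At (-1/2, 1): F = (3.000, 4.000).
Jacobian J = [[8·a·b - 2·b, 4·a^2 - 2·a - 2·b], [4·a - b, -a + 4]].
At the point, J = [[-6.000, 0.000], [-3.000, 4.500]] (det J = -27.000).
Solving J·Δ = −F gives Δ = (0.500, -0.556).
Then the next iterate is (a, b)₁ = (0.000, 0.444).
Re-evaluating at (0.000, 0.444): F = (1.80286, 0.776), so ‖F‖₂ = 1.963.

1.963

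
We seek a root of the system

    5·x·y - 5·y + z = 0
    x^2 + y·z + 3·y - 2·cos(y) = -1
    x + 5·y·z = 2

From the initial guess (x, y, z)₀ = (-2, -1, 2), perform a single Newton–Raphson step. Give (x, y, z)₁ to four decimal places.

At (-2, -1, 2): F = (17.0000, -1.080605, -14.0000).
Jacobian J = [[5·y, 5·x - 5, 1], [2·x, z + 2·sin(y) + 3, y], [1, 5·z, 5·y]].
At the point, J = [[-5.0000, -15.0000, 1.0000], [-4.0000, 3.317058, -1.0000], [1.0000, 10.0000, -5.0000]] (det J = 304.609393).
Solving J·Δ = −F gives Δ = (0.6739, 0.8435, -0.9782).
Then the next iterate is (x, y, z)₁ = (-1.3261, -0.1565, 1.0218).

(-1.3261, -0.1565, 1.0218)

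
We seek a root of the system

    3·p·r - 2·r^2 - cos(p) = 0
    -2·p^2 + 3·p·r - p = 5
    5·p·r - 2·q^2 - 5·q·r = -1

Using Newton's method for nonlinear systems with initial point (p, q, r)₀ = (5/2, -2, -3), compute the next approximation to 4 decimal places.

At (5/2, -2, -3): F = (-39.698856, -42.5000, -74.5000).
Jacobian J = [[3·r + sin(p), 0, 3·p - 4·r], [-4·p + 3·r - 1, 0, 3·p], [5·r, -4·q - 5·r, 5·p - 5·q]].
At the point, J = [[-8.401528, 0.0000, 19.5000], [-20.0000, 0.0000, 7.5000], [-15.0000, 23.0000, 22.5000]] (det J = -7520.736445).
Solving J·Δ = −F gives Δ = (-1.6239, 0.8729, 1.3362).
Then the next iterate is (p, q, r)₁ = (0.8761, -1.1271, -1.6638).

(0.8761, -1.1271, -1.6638)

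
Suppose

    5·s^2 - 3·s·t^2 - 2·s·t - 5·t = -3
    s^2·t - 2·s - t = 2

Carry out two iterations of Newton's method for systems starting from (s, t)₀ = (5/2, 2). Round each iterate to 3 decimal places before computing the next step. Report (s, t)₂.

At (5/2, 2): F = (-15.750, 3.500).
Jacobian J = [[10·s - 3·t^2 - 2·t, -6·s·t - 2·s - 5], [2·s·t - 2, s^2 - 1]].
At the point, J = [[9.000, -40.000], [8.000, 5.250]] (det J = 367.250).
Solving J·Δ = −F gives Δ = (-0.156, -0.429).
Then the next iterate is (s, t)₁ = (2.344, 1.571).
Round to (2.344, 1.571) and repeat: F = (-2.10343, 0.37260), J = [[12.89388, -31.78254], [5.36485, 4.49434]].
Δ = (-0.010, -0.070), so (s, t)₂ = (2.334, 1.501).

(2.334, 1.501)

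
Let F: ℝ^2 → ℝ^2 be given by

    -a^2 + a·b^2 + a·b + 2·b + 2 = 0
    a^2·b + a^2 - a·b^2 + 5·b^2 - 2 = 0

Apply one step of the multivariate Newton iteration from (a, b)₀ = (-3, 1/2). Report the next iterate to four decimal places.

At (-3, 1/2): F = (-8.2500, 13.5000).
Jacobian J = [[-2·a + b^2 + b, 2·a·b + a + 2], [2·a·b + 2·a - b^2, a^2 - 2·a·b + 10·b]].
At the point, J = [[6.7500, -4.0000], [-9.2500, 17.0000]] (det J = 77.7500).
Solving J·Δ = −F gives Δ = (1.1093, -0.1905).
Then the next iterate is (a, b)₁ = (-1.8907, 0.3095).

(-1.8907, 0.3095)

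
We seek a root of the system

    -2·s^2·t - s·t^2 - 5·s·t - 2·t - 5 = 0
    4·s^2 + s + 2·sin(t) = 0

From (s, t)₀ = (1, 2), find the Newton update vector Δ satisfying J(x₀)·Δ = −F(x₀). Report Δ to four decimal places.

(-0.8212, -0.6872)

At (1, 2): F = (-27.0000, 6.818595).
Jacobian J = [[-4·s·t - t^2 - 5·t, -2·s^2 - 2·s·t - 5·s - 2], [8·s + 1, 2·cos(t)]].
At the point, J = [[-22.0000, -13.0000], [9.0000, -0.832294]] (det J = 135.310461).
Solving J·Δ = −F gives Δ = (-0.8212, -0.6872).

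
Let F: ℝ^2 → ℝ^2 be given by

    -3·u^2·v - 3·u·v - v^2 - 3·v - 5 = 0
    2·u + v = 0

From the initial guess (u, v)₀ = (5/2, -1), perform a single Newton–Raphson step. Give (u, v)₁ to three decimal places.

At (5/2, -1): F = (23.250, 4.000).
Jacobian J = [[-6·u·v - 3·v, -3·u^2 - 3·u - 2·v - 3], [2, 1]].
At the point, J = [[18.000, -27.250], [2.000, 1.000]] (det J = 72.500).
Solving J·Δ = −F gives Δ = (-1.824, -0.352).
Then the next iterate is (u, v)₁ = (0.676, -1.352).

(0.676, -1.352)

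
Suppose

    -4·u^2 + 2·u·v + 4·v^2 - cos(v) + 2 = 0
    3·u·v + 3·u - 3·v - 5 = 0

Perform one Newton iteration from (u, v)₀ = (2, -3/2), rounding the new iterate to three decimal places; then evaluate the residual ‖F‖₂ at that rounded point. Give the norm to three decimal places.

At (2, -3/2): F = (-11.07074, -3.500).
Jacobian J = [[-8·u + 2·v, 2·u + 8·v + sin(v)], [3·v + 3, 3·u - 3]].
At the point, J = [[-19.000, -8.99749], [-1.500, 3.000]] (det J = -70.49624).
Solving J·Δ = −F gives Δ = (-0.918, 0.708).
Then the next iterate is (u, v)₁ = (1.082, -0.792).
Re-evaluating at (1.082, -0.792): F = (-2.59015, -1.94883), so ‖F‖₂ = 3.241.

3.241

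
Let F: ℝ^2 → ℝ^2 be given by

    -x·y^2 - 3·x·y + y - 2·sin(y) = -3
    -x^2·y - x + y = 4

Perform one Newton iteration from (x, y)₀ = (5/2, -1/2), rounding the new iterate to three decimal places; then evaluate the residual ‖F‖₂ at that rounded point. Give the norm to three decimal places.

6257.407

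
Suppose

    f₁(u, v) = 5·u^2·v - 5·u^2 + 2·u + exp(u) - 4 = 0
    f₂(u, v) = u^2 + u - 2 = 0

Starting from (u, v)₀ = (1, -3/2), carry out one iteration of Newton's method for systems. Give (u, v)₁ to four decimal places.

At (1, -3/2): F = (-11.781718, 0.0000).
Jacobian J = [[10·u·v - 10·u + exp(u) + 2, 5·u^2], [2·u + 1, 0]].
At the point, J = [[-20.281718, 5.0000], [3.0000, 0.0000]] (det J = -15.0000).
Solving J·Δ = −F gives Δ = (0.0000, 2.3563).
Then the next iterate is (u, v)₁ = (1.0000, 0.8563).

(1.0000, 0.8563)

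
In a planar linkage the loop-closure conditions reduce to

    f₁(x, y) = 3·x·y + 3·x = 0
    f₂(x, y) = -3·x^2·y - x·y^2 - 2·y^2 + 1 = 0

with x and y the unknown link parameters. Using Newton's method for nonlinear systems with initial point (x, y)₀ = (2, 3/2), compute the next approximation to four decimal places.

(-1.4872, 3.3590)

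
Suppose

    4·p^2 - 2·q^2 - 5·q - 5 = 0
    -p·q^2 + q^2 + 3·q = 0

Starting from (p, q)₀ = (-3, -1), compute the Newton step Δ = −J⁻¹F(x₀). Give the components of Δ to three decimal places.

(1.420, -0.084)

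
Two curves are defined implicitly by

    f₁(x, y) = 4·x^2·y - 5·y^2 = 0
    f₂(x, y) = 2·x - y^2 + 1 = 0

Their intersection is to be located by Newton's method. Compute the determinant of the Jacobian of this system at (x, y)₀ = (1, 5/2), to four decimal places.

-58.0000

J = [[8·x·y, 4·x^2 - 10·y], [2, -2·y]].
At the point, J = [[20.0000, -21.0000], [2.0000, -5.0000]].
det J = -58.0000.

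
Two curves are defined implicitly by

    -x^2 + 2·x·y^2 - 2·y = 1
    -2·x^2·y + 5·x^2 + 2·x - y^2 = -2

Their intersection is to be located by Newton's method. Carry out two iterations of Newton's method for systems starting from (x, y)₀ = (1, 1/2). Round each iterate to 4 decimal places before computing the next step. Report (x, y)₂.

At (1, 1/2): F = (-2.5000, 7.7500).
Jacobian J = [[-2·x + 2·y^2, 4·x·y - 2], [-4·x·y + 10·x + 2, -2·x^2 - 2·y]].
At the point, J = [[-1.5000, 0.0000], [10.0000, -3.0000]] (det J = 4.5000).
Solving J·Δ = −F gives Δ = (-1.6667, -2.9722).
Then the next iterate is (x, y)₁ = (-0.6667, -2.4722).
Round to (-0.6667, -2.4722) and repeat: F = (-4.649527, -1.024998), J = [[13.556946, 4.592863], [-11.259863, 4.055422]].
Δ = (0.1326, 0.6209), so (x, y)₂ = (-0.5341, -1.8513).

(-0.5341, -1.8513)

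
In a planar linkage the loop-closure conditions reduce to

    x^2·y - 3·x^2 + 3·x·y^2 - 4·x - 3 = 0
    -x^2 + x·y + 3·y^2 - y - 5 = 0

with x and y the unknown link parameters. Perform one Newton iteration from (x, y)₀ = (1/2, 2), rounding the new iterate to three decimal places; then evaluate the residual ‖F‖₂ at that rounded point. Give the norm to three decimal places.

2.080

At (1/2, 2): F = (0.750, 5.750).
Jacobian J = [[2·x·y - 6·x + 3·y^2 - 4, x^2 + 6·x·y], [-2·x + y, x + 6·y - 1]].
At the point, J = [[7.000, 6.250], [1.000, 11.500]] (det J = 74.250).
Solving J·Δ = −F gives Δ = (0.368, -0.532).
Then the next iterate is (x, y)₁ = (0.868, 1.468).
Re-evaluating at (0.868, 1.468): F = (-2.01456, 0.51787), so ‖F‖₂ = 2.080.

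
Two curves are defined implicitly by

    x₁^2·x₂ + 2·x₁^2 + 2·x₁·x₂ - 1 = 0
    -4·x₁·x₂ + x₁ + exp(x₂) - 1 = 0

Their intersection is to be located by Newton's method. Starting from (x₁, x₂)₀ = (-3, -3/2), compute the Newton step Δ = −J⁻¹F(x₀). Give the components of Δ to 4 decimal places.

(2.3121, 0.4575)

At (-3, -3/2): F = (12.5000, -21.776870).
Jacobian J = [[2·x₁·x₂ + 4·x₁ + 2·x₂, x₁^2 + 2·x₁], [-4·x₂ + 1, -4·x₁ + exp(x₂)]].
At the point, J = [[-6.0000, 3.0000], [7.0000, 12.223130]] (det J = -94.338781).
Solving J·Δ = −F gives Δ = (2.3121, 0.4575).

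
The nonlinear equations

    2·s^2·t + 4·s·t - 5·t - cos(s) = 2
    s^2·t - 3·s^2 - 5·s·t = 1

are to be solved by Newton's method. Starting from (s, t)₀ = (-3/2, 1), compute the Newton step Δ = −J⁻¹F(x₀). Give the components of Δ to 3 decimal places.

At (-3/2, 1): F = (-8.57074, 2.000).
Jacobian J = [[4·s·t + 4·t + sin(s), 2·s^2 + 4·s - 5], [2·s·t - 6·s - 5·t, s^2 - 5·s]].
At the point, J = [[-2.99749, -6.500], [1.000, 9.750]] (det J = -22.72558).
Solving J·Δ = −F gives Δ = (-3.105, 0.113).

(-3.105, 0.113)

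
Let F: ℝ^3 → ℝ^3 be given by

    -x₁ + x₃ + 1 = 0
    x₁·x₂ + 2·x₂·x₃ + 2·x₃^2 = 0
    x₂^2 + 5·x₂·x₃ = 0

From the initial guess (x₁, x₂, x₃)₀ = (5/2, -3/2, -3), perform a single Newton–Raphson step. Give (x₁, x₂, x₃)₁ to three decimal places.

(-0.325, -0.823, -1.325)

At (5/2, -3/2, -3): F = (-4.500, 23.250, 24.750).
Jacobian J = [[-1, 0, 1], [x₂, x₁ + 2·x₃, 2·x₂ + 4·x₃], [0, 2·x₂ + 5·x₃, 5·x₂]].
At the point, J = [[-1.000, 0.000, 1.000], [-1.500, -3.500, -15.000], [0.000, -18.000, -7.500]] (det J = 270.750).
Solving J·Δ = −F gives Δ = (-2.825, 0.677, 1.675).
Then the next iterate is (x₁, x₂, x₃)₁ = (-0.325, -0.823, -1.325).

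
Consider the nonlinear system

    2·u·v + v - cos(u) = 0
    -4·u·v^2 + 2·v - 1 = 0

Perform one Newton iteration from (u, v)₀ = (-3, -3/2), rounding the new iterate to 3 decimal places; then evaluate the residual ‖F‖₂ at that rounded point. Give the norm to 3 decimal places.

At (-3, -3/2): F = (8.48999, 23.000).
Jacobian J = [[2·v + sin(u), 2·u + 1], [-4·v^2, -8·u·v + 2]].
At the point, J = [[-3.14112, -5.000], [-9.000, -34.000]] (det J = 61.79808).
Solving J·Δ = −F gives Δ = (2.810, -0.067).
Then the next iterate is (u, v)₁ = (-0.190, -1.567).
Re-evaluating at (-0.190, -1.567): F = (-1.95354, -2.26783), so ‖F‖₂ = 2.993.

2.993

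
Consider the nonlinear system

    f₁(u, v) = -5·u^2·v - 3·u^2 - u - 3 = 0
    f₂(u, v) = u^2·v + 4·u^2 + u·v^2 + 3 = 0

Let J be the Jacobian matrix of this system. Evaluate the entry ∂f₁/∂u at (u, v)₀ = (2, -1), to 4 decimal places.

∂f₁/∂u = -10·u·v - 6·u - 1.
At (2, -1) this is 7.0000.

7.0000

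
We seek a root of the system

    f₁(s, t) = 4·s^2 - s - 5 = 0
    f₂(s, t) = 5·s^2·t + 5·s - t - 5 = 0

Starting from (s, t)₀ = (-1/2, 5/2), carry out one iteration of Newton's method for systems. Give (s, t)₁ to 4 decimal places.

At (-1/2, 5/2): F = (-3.5000, -6.8750).
Jacobian J = [[8·s - 1, 0], [10·s·t + 5, 5·s^2 - 1]].
At the point, J = [[-5.0000, 0.0000], [-7.5000, 0.2500]] (det J = -1.2500).
Solving J·Δ = −F gives Δ = (-0.7000, 6.5000).
Then the next iterate is (s, t)₁ = (-1.2000, 9.0000).

(-1.2000, 9.0000)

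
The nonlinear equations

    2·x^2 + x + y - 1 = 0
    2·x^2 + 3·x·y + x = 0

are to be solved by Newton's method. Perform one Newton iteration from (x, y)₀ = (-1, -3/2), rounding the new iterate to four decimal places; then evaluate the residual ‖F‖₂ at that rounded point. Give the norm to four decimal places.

At (-1, -3/2): F = (-1.5000, 5.5000).
Jacobian J = [[4·x + 1, 1], [4·x + 3·y + 1, 3·x]].
At the point, J = [[-3.0000, 1.0000], [-7.5000, -3.0000]] (det J = 16.5000).
Solving J·Δ = −F gives Δ = (0.0606, 1.6818).
Then the next iterate is (x, y)₁ = (-0.9394, 0.1818).
Re-evaluating at (-0.9394, 0.1818): F = (0.007345, 0.313196), so ‖F‖₂ = 0.3133.

0.3133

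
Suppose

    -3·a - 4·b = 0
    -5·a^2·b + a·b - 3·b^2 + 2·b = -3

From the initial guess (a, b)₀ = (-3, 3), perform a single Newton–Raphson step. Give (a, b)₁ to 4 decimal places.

At (-3, 3): F = (-3.0000, -162.0000).
Jacobian J = [[-3, -4], [-10·a·b + b, -5·a^2 + a - 6·b + 2]].
At the point, J = [[-3.0000, -4.0000], [93.0000, -64.0000]] (det J = 564.0000).
Solving J·Δ = −F gives Δ = (0.8085, -1.3564).
Then the next iterate is (a, b)₁ = (-2.1915, 1.6436).

(-2.1915, 1.6436)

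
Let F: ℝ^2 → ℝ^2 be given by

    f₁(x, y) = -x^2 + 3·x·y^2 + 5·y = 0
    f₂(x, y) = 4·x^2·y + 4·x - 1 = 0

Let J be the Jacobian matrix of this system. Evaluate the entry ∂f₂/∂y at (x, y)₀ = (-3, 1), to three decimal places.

∂f₂/∂y = 4·x^2.
At (-3, 1) this is 36.000.

36.000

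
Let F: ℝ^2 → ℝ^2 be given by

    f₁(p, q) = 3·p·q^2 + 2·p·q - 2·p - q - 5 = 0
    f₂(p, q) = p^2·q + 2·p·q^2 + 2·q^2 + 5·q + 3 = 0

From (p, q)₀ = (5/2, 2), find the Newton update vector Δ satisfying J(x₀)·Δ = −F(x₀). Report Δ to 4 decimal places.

(-11.5200, 3.9200)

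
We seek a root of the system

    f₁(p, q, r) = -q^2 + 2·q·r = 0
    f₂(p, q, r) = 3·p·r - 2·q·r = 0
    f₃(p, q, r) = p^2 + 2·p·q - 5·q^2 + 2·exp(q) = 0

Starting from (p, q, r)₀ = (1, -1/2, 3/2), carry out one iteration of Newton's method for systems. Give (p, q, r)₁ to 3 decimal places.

(1.323, -0.535, -0.389)

At (1, -1/2, 3/2): F = (-1.750, 6.000, -0.03694).
Jacobian J = [[0, -2·q + 2·r, 2·q], [3·r, -2·r, 3·p - 2·q], [2·p + 2·q, 2·p - 10·q + 2·exp(q), 0]].
At the point, J = [[0.000, 4.000, -1.000], [4.500, -3.000, 4.000], [1.000, 8.21306, 0.000]] (det J = -23.95878).
Solving J·Δ = −F gives Δ = (0.323, -0.035, -1.889).
Then the next iterate is (p, q, r)₁ = (1.323, -0.535, -0.389).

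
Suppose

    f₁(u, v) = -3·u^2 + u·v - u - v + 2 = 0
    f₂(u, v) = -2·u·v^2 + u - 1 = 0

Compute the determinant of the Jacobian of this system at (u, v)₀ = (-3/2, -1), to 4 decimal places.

J = [[-6·u + v - 1, u - 1], [-2·v^2 + 1, -4·u·v]].
At the point, J = [[7.0000, -2.5000], [-1.0000, -6.0000]].
det J = -44.5000.

-44.5000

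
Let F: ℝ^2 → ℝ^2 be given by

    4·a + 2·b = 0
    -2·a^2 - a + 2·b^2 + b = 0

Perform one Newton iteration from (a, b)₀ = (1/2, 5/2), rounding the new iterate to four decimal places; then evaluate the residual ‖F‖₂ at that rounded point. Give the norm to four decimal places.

2.8224

At (1/2, 5/2): F = (7.0000, 14.0000).
Jacobian J = [[4, 2], [-4·a - 1, 4·b + 1]].
At the point, J = [[4.0000, 2.0000], [-3.0000, 11.0000]] (det J = 50.0000).
Solving J·Δ = −F gives Δ = (-0.9800, -1.5400).
Then the next iterate is (a, b)₁ = (-0.4800, 0.9600).
Re-evaluating at (-0.4800, 0.9600): F = (0.0000, 2.8224), so ‖F‖₂ = 2.8224.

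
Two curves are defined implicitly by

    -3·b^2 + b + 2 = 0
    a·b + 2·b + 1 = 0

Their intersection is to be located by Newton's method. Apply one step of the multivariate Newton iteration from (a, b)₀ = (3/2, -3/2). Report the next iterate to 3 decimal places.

(0.125, -0.875)

At (3/2, -3/2): F = (-6.250, -4.250).
Jacobian J = [[0, -6·b + 1], [b, a + 2]].
At the point, J = [[0.000, 10.000], [-1.500, 3.500]] (det J = 15.000).
Solving J·Δ = −F gives Δ = (-1.375, 0.625).
Then the next iterate is (a, b)₁ = (0.125, -0.875).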